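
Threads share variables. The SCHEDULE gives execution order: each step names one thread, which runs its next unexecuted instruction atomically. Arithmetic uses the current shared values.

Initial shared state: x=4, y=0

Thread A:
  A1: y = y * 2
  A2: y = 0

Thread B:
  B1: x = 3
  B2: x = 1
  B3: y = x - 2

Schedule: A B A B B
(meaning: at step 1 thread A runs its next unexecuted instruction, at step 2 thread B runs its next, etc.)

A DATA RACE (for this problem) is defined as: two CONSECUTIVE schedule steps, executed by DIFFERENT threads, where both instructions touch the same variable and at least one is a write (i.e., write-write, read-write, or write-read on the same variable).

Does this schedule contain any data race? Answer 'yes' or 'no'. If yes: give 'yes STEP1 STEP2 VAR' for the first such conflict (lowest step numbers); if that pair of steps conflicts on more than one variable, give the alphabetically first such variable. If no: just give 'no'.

Answer: no

Derivation:
Steps 1,2: A(r=y,w=y) vs B(r=-,w=x). No conflict.
Steps 2,3: B(r=-,w=x) vs A(r=-,w=y). No conflict.
Steps 3,4: A(r=-,w=y) vs B(r=-,w=x). No conflict.
Steps 4,5: same thread (B). No race.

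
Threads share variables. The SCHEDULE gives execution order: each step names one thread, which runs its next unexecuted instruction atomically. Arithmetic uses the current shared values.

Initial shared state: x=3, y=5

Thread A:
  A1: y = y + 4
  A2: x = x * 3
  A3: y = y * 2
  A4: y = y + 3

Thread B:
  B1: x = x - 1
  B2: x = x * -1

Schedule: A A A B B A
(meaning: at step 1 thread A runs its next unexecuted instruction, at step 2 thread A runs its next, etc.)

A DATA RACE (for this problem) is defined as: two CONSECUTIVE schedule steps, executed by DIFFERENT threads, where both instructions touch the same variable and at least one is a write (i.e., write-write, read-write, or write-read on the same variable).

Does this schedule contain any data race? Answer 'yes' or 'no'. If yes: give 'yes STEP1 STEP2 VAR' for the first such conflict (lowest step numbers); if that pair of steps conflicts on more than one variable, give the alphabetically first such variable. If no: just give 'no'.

Answer: no

Derivation:
Steps 1,2: same thread (A). No race.
Steps 2,3: same thread (A). No race.
Steps 3,4: A(r=y,w=y) vs B(r=x,w=x). No conflict.
Steps 4,5: same thread (B). No race.
Steps 5,6: B(r=x,w=x) vs A(r=y,w=y). No conflict.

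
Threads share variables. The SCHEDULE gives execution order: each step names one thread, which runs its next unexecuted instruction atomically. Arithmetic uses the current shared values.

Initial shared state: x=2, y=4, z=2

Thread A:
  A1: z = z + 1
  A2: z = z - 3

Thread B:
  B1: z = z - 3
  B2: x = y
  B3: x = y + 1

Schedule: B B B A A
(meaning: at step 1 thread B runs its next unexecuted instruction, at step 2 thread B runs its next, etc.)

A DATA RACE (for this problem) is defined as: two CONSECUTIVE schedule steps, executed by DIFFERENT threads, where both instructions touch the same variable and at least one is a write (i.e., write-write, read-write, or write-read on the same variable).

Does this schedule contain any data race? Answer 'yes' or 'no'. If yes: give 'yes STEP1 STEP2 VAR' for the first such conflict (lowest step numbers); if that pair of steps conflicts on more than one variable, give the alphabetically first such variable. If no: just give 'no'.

Answer: no

Derivation:
Steps 1,2: same thread (B). No race.
Steps 2,3: same thread (B). No race.
Steps 3,4: B(r=y,w=x) vs A(r=z,w=z). No conflict.
Steps 4,5: same thread (A). No race.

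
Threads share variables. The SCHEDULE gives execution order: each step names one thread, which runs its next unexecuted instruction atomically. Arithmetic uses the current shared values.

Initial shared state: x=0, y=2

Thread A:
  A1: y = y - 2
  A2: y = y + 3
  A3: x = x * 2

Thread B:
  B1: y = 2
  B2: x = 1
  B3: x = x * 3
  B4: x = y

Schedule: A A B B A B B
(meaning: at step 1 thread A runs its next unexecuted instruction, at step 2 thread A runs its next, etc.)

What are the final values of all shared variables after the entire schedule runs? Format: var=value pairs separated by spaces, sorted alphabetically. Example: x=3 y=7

Step 1: thread A executes A1 (y = y - 2). Shared: x=0 y=0. PCs: A@1 B@0
Step 2: thread A executes A2 (y = y + 3). Shared: x=0 y=3. PCs: A@2 B@0
Step 3: thread B executes B1 (y = 2). Shared: x=0 y=2. PCs: A@2 B@1
Step 4: thread B executes B2 (x = 1). Shared: x=1 y=2. PCs: A@2 B@2
Step 5: thread A executes A3 (x = x * 2). Shared: x=2 y=2. PCs: A@3 B@2
Step 6: thread B executes B3 (x = x * 3). Shared: x=6 y=2. PCs: A@3 B@3
Step 7: thread B executes B4 (x = y). Shared: x=2 y=2. PCs: A@3 B@4

Answer: x=2 y=2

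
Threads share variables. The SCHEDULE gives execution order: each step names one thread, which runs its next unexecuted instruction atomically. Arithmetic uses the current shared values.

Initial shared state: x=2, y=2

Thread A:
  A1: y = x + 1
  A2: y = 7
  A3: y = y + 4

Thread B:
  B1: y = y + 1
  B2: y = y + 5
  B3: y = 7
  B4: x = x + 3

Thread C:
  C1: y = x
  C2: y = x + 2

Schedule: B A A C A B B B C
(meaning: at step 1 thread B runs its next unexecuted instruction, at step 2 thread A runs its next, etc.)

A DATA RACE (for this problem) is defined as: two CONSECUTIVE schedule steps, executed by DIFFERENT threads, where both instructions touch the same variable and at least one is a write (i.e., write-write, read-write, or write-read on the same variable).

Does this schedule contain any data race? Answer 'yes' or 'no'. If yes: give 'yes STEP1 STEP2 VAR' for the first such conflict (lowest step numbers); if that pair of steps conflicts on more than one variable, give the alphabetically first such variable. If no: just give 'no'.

Steps 1,2: B(y = y + 1) vs A(y = x + 1). RACE on y (W-W).
Steps 2,3: same thread (A). No race.
Steps 3,4: A(y = 7) vs C(y = x). RACE on y (W-W).
Steps 4,5: C(y = x) vs A(y = y + 4). RACE on y (W-W).
Steps 5,6: A(y = y + 4) vs B(y = y + 5). RACE on y (W-W).
Steps 6,7: same thread (B). No race.
Steps 7,8: same thread (B). No race.
Steps 8,9: B(x = x + 3) vs C(y = x + 2). RACE on x (W-R).
First conflict at steps 1,2.

Answer: yes 1 2 y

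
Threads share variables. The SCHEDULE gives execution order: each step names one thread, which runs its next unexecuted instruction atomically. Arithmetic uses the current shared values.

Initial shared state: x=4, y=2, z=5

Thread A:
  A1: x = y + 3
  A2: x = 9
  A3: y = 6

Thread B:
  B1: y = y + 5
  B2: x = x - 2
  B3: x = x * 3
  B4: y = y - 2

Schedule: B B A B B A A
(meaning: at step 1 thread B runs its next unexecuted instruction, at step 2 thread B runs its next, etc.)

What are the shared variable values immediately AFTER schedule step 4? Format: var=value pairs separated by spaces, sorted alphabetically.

Step 1: thread B executes B1 (y = y + 5). Shared: x=4 y=7 z=5. PCs: A@0 B@1
Step 2: thread B executes B2 (x = x - 2). Shared: x=2 y=7 z=5. PCs: A@0 B@2
Step 3: thread A executes A1 (x = y + 3). Shared: x=10 y=7 z=5. PCs: A@1 B@2
Step 4: thread B executes B3 (x = x * 3). Shared: x=30 y=7 z=5. PCs: A@1 B@3

Answer: x=30 y=7 z=5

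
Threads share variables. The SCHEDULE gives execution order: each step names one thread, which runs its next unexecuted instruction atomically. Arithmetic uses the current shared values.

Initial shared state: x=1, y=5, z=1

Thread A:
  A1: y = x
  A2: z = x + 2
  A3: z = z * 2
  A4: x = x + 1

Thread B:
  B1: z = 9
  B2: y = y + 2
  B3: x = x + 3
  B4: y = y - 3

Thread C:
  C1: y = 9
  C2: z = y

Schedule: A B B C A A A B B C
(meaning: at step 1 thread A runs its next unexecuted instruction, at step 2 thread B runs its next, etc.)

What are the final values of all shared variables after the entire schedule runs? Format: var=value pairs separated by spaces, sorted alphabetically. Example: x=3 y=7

Step 1: thread A executes A1 (y = x). Shared: x=1 y=1 z=1. PCs: A@1 B@0 C@0
Step 2: thread B executes B1 (z = 9). Shared: x=1 y=1 z=9. PCs: A@1 B@1 C@0
Step 3: thread B executes B2 (y = y + 2). Shared: x=1 y=3 z=9. PCs: A@1 B@2 C@0
Step 4: thread C executes C1 (y = 9). Shared: x=1 y=9 z=9. PCs: A@1 B@2 C@1
Step 5: thread A executes A2 (z = x + 2). Shared: x=1 y=9 z=3. PCs: A@2 B@2 C@1
Step 6: thread A executes A3 (z = z * 2). Shared: x=1 y=9 z=6. PCs: A@3 B@2 C@1
Step 7: thread A executes A4 (x = x + 1). Shared: x=2 y=9 z=6. PCs: A@4 B@2 C@1
Step 8: thread B executes B3 (x = x + 3). Shared: x=5 y=9 z=6. PCs: A@4 B@3 C@1
Step 9: thread B executes B4 (y = y - 3). Shared: x=5 y=6 z=6. PCs: A@4 B@4 C@1
Step 10: thread C executes C2 (z = y). Shared: x=5 y=6 z=6. PCs: A@4 B@4 C@2

Answer: x=5 y=6 z=6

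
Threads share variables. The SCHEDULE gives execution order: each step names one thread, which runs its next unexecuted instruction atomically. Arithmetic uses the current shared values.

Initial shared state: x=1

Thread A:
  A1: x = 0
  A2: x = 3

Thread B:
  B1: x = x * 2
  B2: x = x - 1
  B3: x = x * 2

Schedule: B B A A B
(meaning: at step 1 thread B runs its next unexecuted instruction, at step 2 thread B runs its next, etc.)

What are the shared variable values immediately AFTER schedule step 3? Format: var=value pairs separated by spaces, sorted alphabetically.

Answer: x=0

Derivation:
Step 1: thread B executes B1 (x = x * 2). Shared: x=2. PCs: A@0 B@1
Step 2: thread B executes B2 (x = x - 1). Shared: x=1. PCs: A@0 B@2
Step 3: thread A executes A1 (x = 0). Shared: x=0. PCs: A@1 B@2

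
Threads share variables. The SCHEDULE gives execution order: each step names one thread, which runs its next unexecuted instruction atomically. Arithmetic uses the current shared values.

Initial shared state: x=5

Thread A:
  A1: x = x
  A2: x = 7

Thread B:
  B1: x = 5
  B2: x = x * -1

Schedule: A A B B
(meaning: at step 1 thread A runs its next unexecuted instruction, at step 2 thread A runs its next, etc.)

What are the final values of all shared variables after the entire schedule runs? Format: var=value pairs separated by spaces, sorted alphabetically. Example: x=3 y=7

Answer: x=-5

Derivation:
Step 1: thread A executes A1 (x = x). Shared: x=5. PCs: A@1 B@0
Step 2: thread A executes A2 (x = 7). Shared: x=7. PCs: A@2 B@0
Step 3: thread B executes B1 (x = 5). Shared: x=5. PCs: A@2 B@1
Step 4: thread B executes B2 (x = x * -1). Shared: x=-5. PCs: A@2 B@2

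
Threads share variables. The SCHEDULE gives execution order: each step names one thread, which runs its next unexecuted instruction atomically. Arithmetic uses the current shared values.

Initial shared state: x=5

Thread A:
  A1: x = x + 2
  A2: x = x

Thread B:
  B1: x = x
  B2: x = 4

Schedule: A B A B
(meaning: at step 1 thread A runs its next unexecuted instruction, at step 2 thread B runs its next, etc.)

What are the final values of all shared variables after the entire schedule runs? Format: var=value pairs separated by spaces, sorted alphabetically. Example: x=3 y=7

Answer: x=4

Derivation:
Step 1: thread A executes A1 (x = x + 2). Shared: x=7. PCs: A@1 B@0
Step 2: thread B executes B1 (x = x). Shared: x=7. PCs: A@1 B@1
Step 3: thread A executes A2 (x = x). Shared: x=7. PCs: A@2 B@1
Step 4: thread B executes B2 (x = 4). Shared: x=4. PCs: A@2 B@2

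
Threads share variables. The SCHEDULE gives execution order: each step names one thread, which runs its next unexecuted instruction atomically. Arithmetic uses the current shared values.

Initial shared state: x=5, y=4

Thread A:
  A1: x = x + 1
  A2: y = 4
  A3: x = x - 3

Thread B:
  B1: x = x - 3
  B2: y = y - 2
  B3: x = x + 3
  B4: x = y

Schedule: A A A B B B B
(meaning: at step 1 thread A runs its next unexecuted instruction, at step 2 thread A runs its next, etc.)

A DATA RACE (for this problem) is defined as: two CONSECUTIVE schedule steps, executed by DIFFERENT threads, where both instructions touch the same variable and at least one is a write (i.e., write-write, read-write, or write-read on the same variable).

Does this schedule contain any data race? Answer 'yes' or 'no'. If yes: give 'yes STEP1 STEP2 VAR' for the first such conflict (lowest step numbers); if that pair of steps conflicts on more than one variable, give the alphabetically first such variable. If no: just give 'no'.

Answer: yes 3 4 x

Derivation:
Steps 1,2: same thread (A). No race.
Steps 2,3: same thread (A). No race.
Steps 3,4: A(x = x - 3) vs B(x = x - 3). RACE on x (W-W).
Steps 4,5: same thread (B). No race.
Steps 5,6: same thread (B). No race.
Steps 6,7: same thread (B). No race.
First conflict at steps 3,4.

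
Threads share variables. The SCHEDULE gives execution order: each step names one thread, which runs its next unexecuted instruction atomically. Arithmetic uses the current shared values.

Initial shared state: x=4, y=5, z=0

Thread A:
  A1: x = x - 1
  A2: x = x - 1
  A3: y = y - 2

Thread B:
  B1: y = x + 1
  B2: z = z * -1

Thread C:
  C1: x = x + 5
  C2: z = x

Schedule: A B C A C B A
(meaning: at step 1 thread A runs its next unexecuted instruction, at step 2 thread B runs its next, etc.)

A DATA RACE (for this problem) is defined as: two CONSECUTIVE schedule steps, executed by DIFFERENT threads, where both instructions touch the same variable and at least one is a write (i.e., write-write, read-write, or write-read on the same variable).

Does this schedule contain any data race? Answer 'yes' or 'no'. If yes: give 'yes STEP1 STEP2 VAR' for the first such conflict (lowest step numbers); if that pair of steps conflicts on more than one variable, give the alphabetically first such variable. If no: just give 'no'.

Steps 1,2: A(x = x - 1) vs B(y = x + 1). RACE on x (W-R).
Steps 2,3: B(y = x + 1) vs C(x = x + 5). RACE on x (R-W).
Steps 3,4: C(x = x + 5) vs A(x = x - 1). RACE on x (W-W).
Steps 4,5: A(x = x - 1) vs C(z = x). RACE on x (W-R).
Steps 5,6: C(z = x) vs B(z = z * -1). RACE on z (W-W).
Steps 6,7: B(r=z,w=z) vs A(r=y,w=y). No conflict.
First conflict at steps 1,2.

Answer: yes 1 2 x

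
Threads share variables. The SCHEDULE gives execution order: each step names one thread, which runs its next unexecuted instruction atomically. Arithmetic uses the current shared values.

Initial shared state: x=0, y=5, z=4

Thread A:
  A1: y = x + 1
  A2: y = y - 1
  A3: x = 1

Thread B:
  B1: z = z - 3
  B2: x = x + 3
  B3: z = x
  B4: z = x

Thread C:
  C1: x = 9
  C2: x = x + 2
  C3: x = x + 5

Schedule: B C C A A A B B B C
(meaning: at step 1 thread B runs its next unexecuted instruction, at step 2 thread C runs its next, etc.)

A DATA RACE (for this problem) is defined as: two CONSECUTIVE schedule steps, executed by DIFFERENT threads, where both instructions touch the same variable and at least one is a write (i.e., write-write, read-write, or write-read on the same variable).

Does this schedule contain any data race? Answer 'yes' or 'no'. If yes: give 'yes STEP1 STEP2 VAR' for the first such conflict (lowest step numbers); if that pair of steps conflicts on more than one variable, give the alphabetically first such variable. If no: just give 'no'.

Answer: yes 3 4 x

Derivation:
Steps 1,2: B(r=z,w=z) vs C(r=-,w=x). No conflict.
Steps 2,3: same thread (C). No race.
Steps 3,4: C(x = x + 2) vs A(y = x + 1). RACE on x (W-R).
Steps 4,5: same thread (A). No race.
Steps 5,6: same thread (A). No race.
Steps 6,7: A(x = 1) vs B(x = x + 3). RACE on x (W-W).
Steps 7,8: same thread (B). No race.
Steps 8,9: same thread (B). No race.
Steps 9,10: B(z = x) vs C(x = x + 5). RACE on x (R-W).
First conflict at steps 3,4.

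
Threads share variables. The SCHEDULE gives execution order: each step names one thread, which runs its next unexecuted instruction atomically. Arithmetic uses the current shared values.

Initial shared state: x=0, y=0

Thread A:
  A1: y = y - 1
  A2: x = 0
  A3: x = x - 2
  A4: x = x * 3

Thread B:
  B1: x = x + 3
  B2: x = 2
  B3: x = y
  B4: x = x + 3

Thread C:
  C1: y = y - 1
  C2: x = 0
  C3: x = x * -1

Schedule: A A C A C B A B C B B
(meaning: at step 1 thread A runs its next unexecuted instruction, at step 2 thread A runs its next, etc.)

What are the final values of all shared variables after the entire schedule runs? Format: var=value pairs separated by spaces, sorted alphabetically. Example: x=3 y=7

Step 1: thread A executes A1 (y = y - 1). Shared: x=0 y=-1. PCs: A@1 B@0 C@0
Step 2: thread A executes A2 (x = 0). Shared: x=0 y=-1. PCs: A@2 B@0 C@0
Step 3: thread C executes C1 (y = y - 1). Shared: x=0 y=-2. PCs: A@2 B@0 C@1
Step 4: thread A executes A3 (x = x - 2). Shared: x=-2 y=-2. PCs: A@3 B@0 C@1
Step 5: thread C executes C2 (x = 0). Shared: x=0 y=-2. PCs: A@3 B@0 C@2
Step 6: thread B executes B1 (x = x + 3). Shared: x=3 y=-2. PCs: A@3 B@1 C@2
Step 7: thread A executes A4 (x = x * 3). Shared: x=9 y=-2. PCs: A@4 B@1 C@2
Step 8: thread B executes B2 (x = 2). Shared: x=2 y=-2. PCs: A@4 B@2 C@2
Step 9: thread C executes C3 (x = x * -1). Shared: x=-2 y=-2. PCs: A@4 B@2 C@3
Step 10: thread B executes B3 (x = y). Shared: x=-2 y=-2. PCs: A@4 B@3 C@3
Step 11: thread B executes B4 (x = x + 3). Shared: x=1 y=-2. PCs: A@4 B@4 C@3

Answer: x=1 y=-2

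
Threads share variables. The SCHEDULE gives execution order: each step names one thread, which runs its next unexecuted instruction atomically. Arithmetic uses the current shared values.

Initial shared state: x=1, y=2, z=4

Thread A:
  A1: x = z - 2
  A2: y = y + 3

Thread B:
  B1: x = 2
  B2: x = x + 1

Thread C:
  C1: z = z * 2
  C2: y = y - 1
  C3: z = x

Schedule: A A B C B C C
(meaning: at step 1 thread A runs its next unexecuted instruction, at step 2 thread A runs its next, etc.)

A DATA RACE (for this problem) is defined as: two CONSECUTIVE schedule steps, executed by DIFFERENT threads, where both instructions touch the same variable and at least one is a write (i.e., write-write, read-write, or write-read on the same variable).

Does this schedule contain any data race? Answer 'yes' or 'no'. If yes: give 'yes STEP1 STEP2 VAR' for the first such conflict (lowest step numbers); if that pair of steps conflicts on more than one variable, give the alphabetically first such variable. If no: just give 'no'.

Answer: no

Derivation:
Steps 1,2: same thread (A). No race.
Steps 2,3: A(r=y,w=y) vs B(r=-,w=x). No conflict.
Steps 3,4: B(r=-,w=x) vs C(r=z,w=z). No conflict.
Steps 4,5: C(r=z,w=z) vs B(r=x,w=x). No conflict.
Steps 5,6: B(r=x,w=x) vs C(r=y,w=y). No conflict.
Steps 6,7: same thread (C). No race.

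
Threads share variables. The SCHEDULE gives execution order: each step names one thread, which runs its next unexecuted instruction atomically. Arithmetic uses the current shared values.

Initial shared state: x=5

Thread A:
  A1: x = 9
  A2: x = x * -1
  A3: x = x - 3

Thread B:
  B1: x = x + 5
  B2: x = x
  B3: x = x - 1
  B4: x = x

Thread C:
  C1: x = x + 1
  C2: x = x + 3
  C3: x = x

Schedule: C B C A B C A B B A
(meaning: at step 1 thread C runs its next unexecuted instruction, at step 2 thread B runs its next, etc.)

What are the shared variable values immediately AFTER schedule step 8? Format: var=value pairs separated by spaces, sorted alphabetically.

Answer: x=-10

Derivation:
Step 1: thread C executes C1 (x = x + 1). Shared: x=6. PCs: A@0 B@0 C@1
Step 2: thread B executes B1 (x = x + 5). Shared: x=11. PCs: A@0 B@1 C@1
Step 3: thread C executes C2 (x = x + 3). Shared: x=14. PCs: A@0 B@1 C@2
Step 4: thread A executes A1 (x = 9). Shared: x=9. PCs: A@1 B@1 C@2
Step 5: thread B executes B2 (x = x). Shared: x=9. PCs: A@1 B@2 C@2
Step 6: thread C executes C3 (x = x). Shared: x=9. PCs: A@1 B@2 C@3
Step 7: thread A executes A2 (x = x * -1). Shared: x=-9. PCs: A@2 B@2 C@3
Step 8: thread B executes B3 (x = x - 1). Shared: x=-10. PCs: A@2 B@3 C@3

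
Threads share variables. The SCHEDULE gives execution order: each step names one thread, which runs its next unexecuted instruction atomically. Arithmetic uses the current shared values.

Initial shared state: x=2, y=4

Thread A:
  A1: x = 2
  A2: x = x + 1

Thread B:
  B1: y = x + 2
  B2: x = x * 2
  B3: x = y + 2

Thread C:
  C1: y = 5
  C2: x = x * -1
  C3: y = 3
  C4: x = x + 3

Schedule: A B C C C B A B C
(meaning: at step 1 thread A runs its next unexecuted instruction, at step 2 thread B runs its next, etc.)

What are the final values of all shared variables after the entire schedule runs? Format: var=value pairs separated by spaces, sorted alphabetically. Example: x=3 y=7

Step 1: thread A executes A1 (x = 2). Shared: x=2 y=4. PCs: A@1 B@0 C@0
Step 2: thread B executes B1 (y = x + 2). Shared: x=2 y=4. PCs: A@1 B@1 C@0
Step 3: thread C executes C1 (y = 5). Shared: x=2 y=5. PCs: A@1 B@1 C@1
Step 4: thread C executes C2 (x = x * -1). Shared: x=-2 y=5. PCs: A@1 B@1 C@2
Step 5: thread C executes C3 (y = 3). Shared: x=-2 y=3. PCs: A@1 B@1 C@3
Step 6: thread B executes B2 (x = x * 2). Shared: x=-4 y=3. PCs: A@1 B@2 C@3
Step 7: thread A executes A2 (x = x + 1). Shared: x=-3 y=3. PCs: A@2 B@2 C@3
Step 8: thread B executes B3 (x = y + 2). Shared: x=5 y=3. PCs: A@2 B@3 C@3
Step 9: thread C executes C4 (x = x + 3). Shared: x=8 y=3. PCs: A@2 B@3 C@4

Answer: x=8 y=3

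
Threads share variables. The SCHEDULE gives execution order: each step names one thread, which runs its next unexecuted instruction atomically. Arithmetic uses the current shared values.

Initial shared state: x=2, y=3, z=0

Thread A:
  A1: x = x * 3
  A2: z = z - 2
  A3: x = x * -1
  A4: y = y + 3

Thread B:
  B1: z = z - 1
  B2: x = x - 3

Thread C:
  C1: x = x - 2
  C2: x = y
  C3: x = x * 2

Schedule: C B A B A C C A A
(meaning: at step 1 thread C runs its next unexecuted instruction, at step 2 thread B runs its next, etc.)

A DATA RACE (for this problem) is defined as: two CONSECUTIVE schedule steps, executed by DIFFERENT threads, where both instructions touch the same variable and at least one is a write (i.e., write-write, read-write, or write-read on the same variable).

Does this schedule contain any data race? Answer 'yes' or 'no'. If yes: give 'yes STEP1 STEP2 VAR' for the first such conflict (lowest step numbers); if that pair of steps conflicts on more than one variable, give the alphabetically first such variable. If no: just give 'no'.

Steps 1,2: C(r=x,w=x) vs B(r=z,w=z). No conflict.
Steps 2,3: B(r=z,w=z) vs A(r=x,w=x). No conflict.
Steps 3,4: A(x = x * 3) vs B(x = x - 3). RACE on x (W-W).
Steps 4,5: B(r=x,w=x) vs A(r=z,w=z). No conflict.
Steps 5,6: A(r=z,w=z) vs C(r=y,w=x). No conflict.
Steps 6,7: same thread (C). No race.
Steps 7,8: C(x = x * 2) vs A(x = x * -1). RACE on x (W-W).
Steps 8,9: same thread (A). No race.
First conflict at steps 3,4.

Answer: yes 3 4 x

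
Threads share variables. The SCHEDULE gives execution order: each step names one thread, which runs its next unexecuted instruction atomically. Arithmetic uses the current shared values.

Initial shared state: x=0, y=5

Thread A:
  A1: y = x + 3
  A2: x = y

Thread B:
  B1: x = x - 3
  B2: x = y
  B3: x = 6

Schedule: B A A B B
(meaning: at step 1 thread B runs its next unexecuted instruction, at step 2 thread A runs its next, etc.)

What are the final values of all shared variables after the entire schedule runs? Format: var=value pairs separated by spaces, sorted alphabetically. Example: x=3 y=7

Answer: x=6 y=0

Derivation:
Step 1: thread B executes B1 (x = x - 3). Shared: x=-3 y=5. PCs: A@0 B@1
Step 2: thread A executes A1 (y = x + 3). Shared: x=-3 y=0. PCs: A@1 B@1
Step 3: thread A executes A2 (x = y). Shared: x=0 y=0. PCs: A@2 B@1
Step 4: thread B executes B2 (x = y). Shared: x=0 y=0. PCs: A@2 B@2
Step 5: thread B executes B3 (x = 6). Shared: x=6 y=0. PCs: A@2 B@3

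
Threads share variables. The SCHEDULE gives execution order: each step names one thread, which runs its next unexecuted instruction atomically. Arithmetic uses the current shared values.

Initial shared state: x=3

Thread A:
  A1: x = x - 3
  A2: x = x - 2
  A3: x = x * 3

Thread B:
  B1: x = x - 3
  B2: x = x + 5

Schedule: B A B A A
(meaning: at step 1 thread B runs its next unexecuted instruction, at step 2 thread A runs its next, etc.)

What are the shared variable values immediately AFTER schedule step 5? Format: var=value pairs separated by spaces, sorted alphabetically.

Step 1: thread B executes B1 (x = x - 3). Shared: x=0. PCs: A@0 B@1
Step 2: thread A executes A1 (x = x - 3). Shared: x=-3. PCs: A@1 B@1
Step 3: thread B executes B2 (x = x + 5). Shared: x=2. PCs: A@1 B@2
Step 4: thread A executes A2 (x = x - 2). Shared: x=0. PCs: A@2 B@2
Step 5: thread A executes A3 (x = x * 3). Shared: x=0. PCs: A@3 B@2

Answer: x=0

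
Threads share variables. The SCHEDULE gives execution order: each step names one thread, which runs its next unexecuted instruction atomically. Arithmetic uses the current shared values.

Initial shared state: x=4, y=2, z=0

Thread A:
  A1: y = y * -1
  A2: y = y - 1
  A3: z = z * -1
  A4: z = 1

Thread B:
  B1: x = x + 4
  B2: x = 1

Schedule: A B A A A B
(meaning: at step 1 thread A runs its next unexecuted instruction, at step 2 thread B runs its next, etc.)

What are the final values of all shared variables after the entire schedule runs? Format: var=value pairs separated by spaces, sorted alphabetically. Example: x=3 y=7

Answer: x=1 y=-3 z=1

Derivation:
Step 1: thread A executes A1 (y = y * -1). Shared: x=4 y=-2 z=0. PCs: A@1 B@0
Step 2: thread B executes B1 (x = x + 4). Shared: x=8 y=-2 z=0. PCs: A@1 B@1
Step 3: thread A executes A2 (y = y - 1). Shared: x=8 y=-3 z=0. PCs: A@2 B@1
Step 4: thread A executes A3 (z = z * -1). Shared: x=8 y=-3 z=0. PCs: A@3 B@1
Step 5: thread A executes A4 (z = 1). Shared: x=8 y=-3 z=1. PCs: A@4 B@1
Step 6: thread B executes B2 (x = 1). Shared: x=1 y=-3 z=1. PCs: A@4 B@2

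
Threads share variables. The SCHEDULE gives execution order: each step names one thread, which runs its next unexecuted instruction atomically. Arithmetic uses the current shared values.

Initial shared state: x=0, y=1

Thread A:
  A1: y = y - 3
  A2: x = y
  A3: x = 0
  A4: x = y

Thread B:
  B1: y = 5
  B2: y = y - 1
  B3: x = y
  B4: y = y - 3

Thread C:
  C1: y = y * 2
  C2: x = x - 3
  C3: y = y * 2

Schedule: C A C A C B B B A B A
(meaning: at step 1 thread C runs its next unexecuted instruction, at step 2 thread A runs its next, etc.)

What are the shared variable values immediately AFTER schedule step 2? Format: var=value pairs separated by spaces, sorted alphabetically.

Step 1: thread C executes C1 (y = y * 2). Shared: x=0 y=2. PCs: A@0 B@0 C@1
Step 2: thread A executes A1 (y = y - 3). Shared: x=0 y=-1. PCs: A@1 B@0 C@1

Answer: x=0 y=-1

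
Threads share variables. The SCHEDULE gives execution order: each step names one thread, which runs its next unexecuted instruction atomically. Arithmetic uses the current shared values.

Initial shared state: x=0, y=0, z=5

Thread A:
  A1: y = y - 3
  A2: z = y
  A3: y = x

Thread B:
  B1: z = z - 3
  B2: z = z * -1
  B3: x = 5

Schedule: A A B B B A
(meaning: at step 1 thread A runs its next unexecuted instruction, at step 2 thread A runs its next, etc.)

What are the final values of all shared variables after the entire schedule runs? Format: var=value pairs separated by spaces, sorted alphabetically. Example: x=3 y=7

Step 1: thread A executes A1 (y = y - 3). Shared: x=0 y=-3 z=5. PCs: A@1 B@0
Step 2: thread A executes A2 (z = y). Shared: x=0 y=-3 z=-3. PCs: A@2 B@0
Step 3: thread B executes B1 (z = z - 3). Shared: x=0 y=-3 z=-6. PCs: A@2 B@1
Step 4: thread B executes B2 (z = z * -1). Shared: x=0 y=-3 z=6. PCs: A@2 B@2
Step 5: thread B executes B3 (x = 5). Shared: x=5 y=-3 z=6. PCs: A@2 B@3
Step 6: thread A executes A3 (y = x). Shared: x=5 y=5 z=6. PCs: A@3 B@3

Answer: x=5 y=5 z=6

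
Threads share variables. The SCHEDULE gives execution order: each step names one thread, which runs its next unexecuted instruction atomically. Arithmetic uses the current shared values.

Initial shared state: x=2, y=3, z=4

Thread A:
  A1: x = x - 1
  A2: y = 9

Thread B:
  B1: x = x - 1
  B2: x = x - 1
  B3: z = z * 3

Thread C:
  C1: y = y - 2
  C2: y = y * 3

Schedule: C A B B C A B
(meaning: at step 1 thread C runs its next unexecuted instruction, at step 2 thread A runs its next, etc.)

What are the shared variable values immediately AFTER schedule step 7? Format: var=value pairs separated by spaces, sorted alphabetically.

Step 1: thread C executes C1 (y = y - 2). Shared: x=2 y=1 z=4. PCs: A@0 B@0 C@1
Step 2: thread A executes A1 (x = x - 1). Shared: x=1 y=1 z=4. PCs: A@1 B@0 C@1
Step 3: thread B executes B1 (x = x - 1). Shared: x=0 y=1 z=4. PCs: A@1 B@1 C@1
Step 4: thread B executes B2 (x = x - 1). Shared: x=-1 y=1 z=4. PCs: A@1 B@2 C@1
Step 5: thread C executes C2 (y = y * 3). Shared: x=-1 y=3 z=4. PCs: A@1 B@2 C@2
Step 6: thread A executes A2 (y = 9). Shared: x=-1 y=9 z=4. PCs: A@2 B@2 C@2
Step 7: thread B executes B3 (z = z * 3). Shared: x=-1 y=9 z=12. PCs: A@2 B@3 C@2

Answer: x=-1 y=9 z=12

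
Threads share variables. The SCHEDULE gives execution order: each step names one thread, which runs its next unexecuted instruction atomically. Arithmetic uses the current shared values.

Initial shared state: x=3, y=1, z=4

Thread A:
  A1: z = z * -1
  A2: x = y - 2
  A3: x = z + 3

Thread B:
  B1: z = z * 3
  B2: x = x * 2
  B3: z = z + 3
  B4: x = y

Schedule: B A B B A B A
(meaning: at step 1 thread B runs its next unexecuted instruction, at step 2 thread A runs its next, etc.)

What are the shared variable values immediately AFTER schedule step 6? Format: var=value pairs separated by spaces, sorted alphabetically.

Step 1: thread B executes B1 (z = z * 3). Shared: x=3 y=1 z=12. PCs: A@0 B@1
Step 2: thread A executes A1 (z = z * -1). Shared: x=3 y=1 z=-12. PCs: A@1 B@1
Step 3: thread B executes B2 (x = x * 2). Shared: x=6 y=1 z=-12. PCs: A@1 B@2
Step 4: thread B executes B3 (z = z + 3). Shared: x=6 y=1 z=-9. PCs: A@1 B@3
Step 5: thread A executes A2 (x = y - 2). Shared: x=-1 y=1 z=-9. PCs: A@2 B@3
Step 6: thread B executes B4 (x = y). Shared: x=1 y=1 z=-9. PCs: A@2 B@4

Answer: x=1 y=1 z=-9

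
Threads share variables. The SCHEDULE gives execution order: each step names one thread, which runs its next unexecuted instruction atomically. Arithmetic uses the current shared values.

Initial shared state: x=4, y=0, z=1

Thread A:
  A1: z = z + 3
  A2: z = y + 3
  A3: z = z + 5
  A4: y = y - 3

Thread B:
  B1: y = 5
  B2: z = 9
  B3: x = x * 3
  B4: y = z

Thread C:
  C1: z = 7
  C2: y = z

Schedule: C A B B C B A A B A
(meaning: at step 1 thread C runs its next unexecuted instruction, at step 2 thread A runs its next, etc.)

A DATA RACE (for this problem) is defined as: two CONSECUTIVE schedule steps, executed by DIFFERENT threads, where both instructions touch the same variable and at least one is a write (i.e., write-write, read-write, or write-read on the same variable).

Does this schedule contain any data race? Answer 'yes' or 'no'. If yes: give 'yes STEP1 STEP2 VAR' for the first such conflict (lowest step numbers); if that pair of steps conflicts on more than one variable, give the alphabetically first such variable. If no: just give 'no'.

Steps 1,2: C(z = 7) vs A(z = z + 3). RACE on z (W-W).
Steps 2,3: A(r=z,w=z) vs B(r=-,w=y). No conflict.
Steps 3,4: same thread (B). No race.
Steps 4,5: B(z = 9) vs C(y = z). RACE on z (W-R).
Steps 5,6: C(r=z,w=y) vs B(r=x,w=x). No conflict.
Steps 6,7: B(r=x,w=x) vs A(r=y,w=z). No conflict.
Steps 7,8: same thread (A). No race.
Steps 8,9: A(z = z + 5) vs B(y = z). RACE on z (W-R).
Steps 9,10: B(y = z) vs A(y = y - 3). RACE on y (W-W).
First conflict at steps 1,2.

Answer: yes 1 2 z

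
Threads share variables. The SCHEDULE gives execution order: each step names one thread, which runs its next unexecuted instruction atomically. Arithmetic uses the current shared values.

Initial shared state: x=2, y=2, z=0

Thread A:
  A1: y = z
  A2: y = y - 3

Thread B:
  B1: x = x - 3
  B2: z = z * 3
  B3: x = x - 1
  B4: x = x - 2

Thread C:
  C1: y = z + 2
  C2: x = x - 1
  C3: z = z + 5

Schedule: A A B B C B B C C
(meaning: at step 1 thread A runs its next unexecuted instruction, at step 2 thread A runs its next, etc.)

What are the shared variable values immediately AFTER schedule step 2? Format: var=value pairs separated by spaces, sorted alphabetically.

Step 1: thread A executes A1 (y = z). Shared: x=2 y=0 z=0. PCs: A@1 B@0 C@0
Step 2: thread A executes A2 (y = y - 3). Shared: x=2 y=-3 z=0. PCs: A@2 B@0 C@0

Answer: x=2 y=-3 z=0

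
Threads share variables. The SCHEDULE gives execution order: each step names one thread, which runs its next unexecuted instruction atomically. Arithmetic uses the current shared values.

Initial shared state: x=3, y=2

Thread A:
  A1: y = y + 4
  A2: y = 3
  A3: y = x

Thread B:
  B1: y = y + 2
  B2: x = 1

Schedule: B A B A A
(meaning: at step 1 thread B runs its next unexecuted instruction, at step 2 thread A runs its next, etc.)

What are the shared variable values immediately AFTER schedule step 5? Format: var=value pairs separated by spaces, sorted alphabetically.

Step 1: thread B executes B1 (y = y + 2). Shared: x=3 y=4. PCs: A@0 B@1
Step 2: thread A executes A1 (y = y + 4). Shared: x=3 y=8. PCs: A@1 B@1
Step 3: thread B executes B2 (x = 1). Shared: x=1 y=8. PCs: A@1 B@2
Step 4: thread A executes A2 (y = 3). Shared: x=1 y=3. PCs: A@2 B@2
Step 5: thread A executes A3 (y = x). Shared: x=1 y=1. PCs: A@3 B@2

Answer: x=1 y=1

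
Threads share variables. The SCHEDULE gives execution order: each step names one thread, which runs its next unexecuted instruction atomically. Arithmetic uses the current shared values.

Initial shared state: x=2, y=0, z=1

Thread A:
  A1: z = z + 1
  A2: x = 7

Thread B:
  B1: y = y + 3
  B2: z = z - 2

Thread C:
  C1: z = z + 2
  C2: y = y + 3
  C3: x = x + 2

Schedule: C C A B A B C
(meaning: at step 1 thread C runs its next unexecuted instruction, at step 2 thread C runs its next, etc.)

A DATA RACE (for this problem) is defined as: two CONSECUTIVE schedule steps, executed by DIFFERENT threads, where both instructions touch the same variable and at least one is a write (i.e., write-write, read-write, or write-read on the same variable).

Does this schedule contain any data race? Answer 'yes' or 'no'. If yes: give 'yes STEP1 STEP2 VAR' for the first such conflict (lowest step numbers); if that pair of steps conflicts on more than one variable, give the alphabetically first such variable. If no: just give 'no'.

Steps 1,2: same thread (C). No race.
Steps 2,3: C(r=y,w=y) vs A(r=z,w=z). No conflict.
Steps 3,4: A(r=z,w=z) vs B(r=y,w=y). No conflict.
Steps 4,5: B(r=y,w=y) vs A(r=-,w=x). No conflict.
Steps 5,6: A(r=-,w=x) vs B(r=z,w=z). No conflict.
Steps 6,7: B(r=z,w=z) vs C(r=x,w=x). No conflict.

Answer: no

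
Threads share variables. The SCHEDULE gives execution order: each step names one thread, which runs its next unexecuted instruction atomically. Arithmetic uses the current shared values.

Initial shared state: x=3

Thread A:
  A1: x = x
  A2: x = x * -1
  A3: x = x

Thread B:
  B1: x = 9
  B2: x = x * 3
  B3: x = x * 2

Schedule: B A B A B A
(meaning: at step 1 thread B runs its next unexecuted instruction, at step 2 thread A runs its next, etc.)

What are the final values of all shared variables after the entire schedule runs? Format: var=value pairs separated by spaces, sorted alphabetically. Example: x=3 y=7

Step 1: thread B executes B1 (x = 9). Shared: x=9. PCs: A@0 B@1
Step 2: thread A executes A1 (x = x). Shared: x=9. PCs: A@1 B@1
Step 3: thread B executes B2 (x = x * 3). Shared: x=27. PCs: A@1 B@2
Step 4: thread A executes A2 (x = x * -1). Shared: x=-27. PCs: A@2 B@2
Step 5: thread B executes B3 (x = x * 2). Shared: x=-54. PCs: A@2 B@3
Step 6: thread A executes A3 (x = x). Shared: x=-54. PCs: A@3 B@3

Answer: x=-54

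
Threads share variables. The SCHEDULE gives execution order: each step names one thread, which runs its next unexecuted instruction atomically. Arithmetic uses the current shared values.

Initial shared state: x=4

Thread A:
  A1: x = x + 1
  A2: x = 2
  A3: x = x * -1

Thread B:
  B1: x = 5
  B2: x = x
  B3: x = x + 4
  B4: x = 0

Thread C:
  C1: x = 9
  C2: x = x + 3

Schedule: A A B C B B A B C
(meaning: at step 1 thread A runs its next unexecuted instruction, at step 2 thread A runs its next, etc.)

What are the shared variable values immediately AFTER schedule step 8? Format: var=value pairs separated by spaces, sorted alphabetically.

Step 1: thread A executes A1 (x = x + 1). Shared: x=5. PCs: A@1 B@0 C@0
Step 2: thread A executes A2 (x = 2). Shared: x=2. PCs: A@2 B@0 C@0
Step 3: thread B executes B1 (x = 5). Shared: x=5. PCs: A@2 B@1 C@0
Step 4: thread C executes C1 (x = 9). Shared: x=9. PCs: A@2 B@1 C@1
Step 5: thread B executes B2 (x = x). Shared: x=9. PCs: A@2 B@2 C@1
Step 6: thread B executes B3 (x = x + 4). Shared: x=13. PCs: A@2 B@3 C@1
Step 7: thread A executes A3 (x = x * -1). Shared: x=-13. PCs: A@3 B@3 C@1
Step 8: thread B executes B4 (x = 0). Shared: x=0. PCs: A@3 B@4 C@1

Answer: x=0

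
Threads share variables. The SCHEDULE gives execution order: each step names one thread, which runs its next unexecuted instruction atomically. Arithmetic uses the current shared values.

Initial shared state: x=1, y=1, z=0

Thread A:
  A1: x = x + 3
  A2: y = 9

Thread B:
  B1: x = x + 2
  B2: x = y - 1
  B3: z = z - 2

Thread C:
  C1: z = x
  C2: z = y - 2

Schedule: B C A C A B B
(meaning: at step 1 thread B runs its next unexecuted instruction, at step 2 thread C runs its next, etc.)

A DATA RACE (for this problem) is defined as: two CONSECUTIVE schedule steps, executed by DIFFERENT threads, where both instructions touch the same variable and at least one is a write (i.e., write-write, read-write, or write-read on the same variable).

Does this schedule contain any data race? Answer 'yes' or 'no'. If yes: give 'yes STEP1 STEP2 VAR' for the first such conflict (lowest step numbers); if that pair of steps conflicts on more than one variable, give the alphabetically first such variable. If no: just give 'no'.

Steps 1,2: B(x = x + 2) vs C(z = x). RACE on x (W-R).
Steps 2,3: C(z = x) vs A(x = x + 3). RACE on x (R-W).
Steps 3,4: A(r=x,w=x) vs C(r=y,w=z). No conflict.
Steps 4,5: C(z = y - 2) vs A(y = 9). RACE on y (R-W).
Steps 5,6: A(y = 9) vs B(x = y - 1). RACE on y (W-R).
Steps 6,7: same thread (B). No race.
First conflict at steps 1,2.

Answer: yes 1 2 x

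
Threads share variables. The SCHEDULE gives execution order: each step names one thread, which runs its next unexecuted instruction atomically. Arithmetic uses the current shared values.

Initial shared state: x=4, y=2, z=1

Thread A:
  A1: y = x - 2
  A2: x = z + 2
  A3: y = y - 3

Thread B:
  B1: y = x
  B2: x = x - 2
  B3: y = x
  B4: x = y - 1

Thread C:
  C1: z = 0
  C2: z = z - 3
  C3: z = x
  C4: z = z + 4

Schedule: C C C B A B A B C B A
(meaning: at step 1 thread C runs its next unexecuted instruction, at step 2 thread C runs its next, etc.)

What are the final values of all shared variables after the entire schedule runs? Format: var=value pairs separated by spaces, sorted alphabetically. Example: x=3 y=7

Answer: x=5 y=3 z=8

Derivation:
Step 1: thread C executes C1 (z = 0). Shared: x=4 y=2 z=0. PCs: A@0 B@0 C@1
Step 2: thread C executes C2 (z = z - 3). Shared: x=4 y=2 z=-3. PCs: A@0 B@0 C@2
Step 3: thread C executes C3 (z = x). Shared: x=4 y=2 z=4. PCs: A@0 B@0 C@3
Step 4: thread B executes B1 (y = x). Shared: x=4 y=4 z=4. PCs: A@0 B@1 C@3
Step 5: thread A executes A1 (y = x - 2). Shared: x=4 y=2 z=4. PCs: A@1 B@1 C@3
Step 6: thread B executes B2 (x = x - 2). Shared: x=2 y=2 z=4. PCs: A@1 B@2 C@3
Step 7: thread A executes A2 (x = z + 2). Shared: x=6 y=2 z=4. PCs: A@2 B@2 C@3
Step 8: thread B executes B3 (y = x). Shared: x=6 y=6 z=4. PCs: A@2 B@3 C@3
Step 9: thread C executes C4 (z = z + 4). Shared: x=6 y=6 z=8. PCs: A@2 B@3 C@4
Step 10: thread B executes B4 (x = y - 1). Shared: x=5 y=6 z=8. PCs: A@2 B@4 C@4
Step 11: thread A executes A3 (y = y - 3). Shared: x=5 y=3 z=8. PCs: A@3 B@4 C@4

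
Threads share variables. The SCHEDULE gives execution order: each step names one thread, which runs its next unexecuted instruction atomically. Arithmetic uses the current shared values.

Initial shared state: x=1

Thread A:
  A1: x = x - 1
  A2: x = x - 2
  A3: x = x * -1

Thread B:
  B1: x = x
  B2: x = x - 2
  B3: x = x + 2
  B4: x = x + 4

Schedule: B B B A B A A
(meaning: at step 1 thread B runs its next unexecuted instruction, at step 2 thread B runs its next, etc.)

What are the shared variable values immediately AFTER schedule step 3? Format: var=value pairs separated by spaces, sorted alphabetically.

Step 1: thread B executes B1 (x = x). Shared: x=1. PCs: A@0 B@1
Step 2: thread B executes B2 (x = x - 2). Shared: x=-1. PCs: A@0 B@2
Step 3: thread B executes B3 (x = x + 2). Shared: x=1. PCs: A@0 B@3

Answer: x=1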